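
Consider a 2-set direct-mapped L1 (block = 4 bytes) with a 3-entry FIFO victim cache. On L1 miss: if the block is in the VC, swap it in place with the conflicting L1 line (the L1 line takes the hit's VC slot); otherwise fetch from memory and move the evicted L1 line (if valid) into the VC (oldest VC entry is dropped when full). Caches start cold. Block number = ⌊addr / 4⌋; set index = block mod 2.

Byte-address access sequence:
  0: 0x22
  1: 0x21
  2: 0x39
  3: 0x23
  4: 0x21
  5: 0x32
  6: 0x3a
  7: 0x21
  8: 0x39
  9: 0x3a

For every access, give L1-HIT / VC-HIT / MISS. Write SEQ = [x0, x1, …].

SEQ = [MISS, L1-HIT, MISS, VC-HIT, L1-HIT, MISS, VC-HIT, VC-HIT, VC-HIT, L1-HIT]

  [0] addr=0x22 blk=8 s=0: MISS | VC []
  [1] addr=0x21 blk=8 s=0: L1-HIT | VC []
  [2] addr=0x39 blk=14 s=0: MISS | VC [8]
  [3] addr=0x23 blk=8 s=0: VC-HIT | VC [14]
  [4] addr=0x21 blk=8 s=0: L1-HIT | VC [14]
  [5] addr=0x32 blk=12 s=0: MISS | VC [14, 8]
  [6] addr=0x3a blk=14 s=0: VC-HIT | VC [12, 8]
  [7] addr=0x21 blk=8 s=0: VC-HIT | VC [12, 14]
  [8] addr=0x39 blk=14 s=0: VC-HIT | VC [12, 8]
  [9] addr=0x3a blk=14 s=0: L1-HIT | VC [12, 8]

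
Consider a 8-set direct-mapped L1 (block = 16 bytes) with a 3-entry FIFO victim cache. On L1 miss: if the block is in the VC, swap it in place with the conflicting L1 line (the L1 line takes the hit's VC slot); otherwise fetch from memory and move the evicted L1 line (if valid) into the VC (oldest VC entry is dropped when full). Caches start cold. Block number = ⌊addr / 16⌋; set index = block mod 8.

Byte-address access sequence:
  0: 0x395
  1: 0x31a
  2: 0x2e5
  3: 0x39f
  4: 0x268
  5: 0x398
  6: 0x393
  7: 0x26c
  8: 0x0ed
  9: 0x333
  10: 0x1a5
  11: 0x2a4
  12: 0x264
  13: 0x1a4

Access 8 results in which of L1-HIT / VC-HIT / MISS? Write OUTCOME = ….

OUTCOME = MISS

0: 0x395 (blk 57, set 1) → MISS  vc=[]
1: 0x31a (blk 49, set 1) → MISS  vc=[57]
2: 0x2e5 (blk 46, set 6) → MISS  vc=[57]
3: 0x39f (blk 57, set 1) → VC-HIT  vc=[49]
4: 0x268 (blk 38, set 6) → MISS  vc=[49, 46]
5: 0x398 (blk 57, set 1) → L1-HIT  vc=[49, 46]
6: 0x393 (blk 57, set 1) → L1-HIT  vc=[49, 46]
7: 0x26c (blk 38, set 6) → L1-HIT  vc=[49, 46]
8: 0xed (blk 14, set 6) → MISS  vc=[49, 46, 38]
9: 0x333 (blk 51, set 3) → MISS  vc=[49, 46, 38]
10: 0x1a5 (blk 26, set 2) → MISS  vc=[49, 46, 38]
11: 0x2a4 (blk 42, set 2) → MISS  vc=[46, 38, 26]
12: 0x264 (blk 38, set 6) → VC-HIT  vc=[46, 14, 26]
13: 0x1a4 (blk 26, set 2) → VC-HIT  vc=[46, 14, 42]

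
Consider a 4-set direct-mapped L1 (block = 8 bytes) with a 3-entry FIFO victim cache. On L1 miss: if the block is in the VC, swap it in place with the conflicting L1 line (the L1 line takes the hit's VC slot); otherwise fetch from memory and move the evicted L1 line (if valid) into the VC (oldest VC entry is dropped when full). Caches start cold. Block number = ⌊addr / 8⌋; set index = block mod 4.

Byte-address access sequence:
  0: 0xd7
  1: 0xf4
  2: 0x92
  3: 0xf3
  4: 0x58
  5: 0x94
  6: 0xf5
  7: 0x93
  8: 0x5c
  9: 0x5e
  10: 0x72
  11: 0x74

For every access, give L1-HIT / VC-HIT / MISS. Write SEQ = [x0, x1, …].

SEQ = [MISS, MISS, MISS, VC-HIT, MISS, VC-HIT, VC-HIT, VC-HIT, L1-HIT, L1-HIT, MISS, L1-HIT]

  [0] addr=0xd7 blk=26 s=2: MISS | VC []
  [1] addr=0xf4 blk=30 s=2: MISS | VC [26]
  [2] addr=0x92 blk=18 s=2: MISS | VC [26, 30]
  [3] addr=0xf3 blk=30 s=2: VC-HIT | VC [26, 18]
  [4] addr=0x58 blk=11 s=3: MISS | VC [26, 18]
  [5] addr=0x94 blk=18 s=2: VC-HIT | VC [26, 30]
  [6] addr=0xf5 blk=30 s=2: VC-HIT | VC [26, 18]
  [7] addr=0x93 blk=18 s=2: VC-HIT | VC [26, 30]
  [8] addr=0x5c blk=11 s=3: L1-HIT | VC [26, 30]
  [9] addr=0x5e blk=11 s=3: L1-HIT | VC [26, 30]
  [10] addr=0x72 blk=14 s=2: MISS | VC [26, 30, 18]
  [11] addr=0x74 blk=14 s=2: L1-HIT | VC [26, 30, 18]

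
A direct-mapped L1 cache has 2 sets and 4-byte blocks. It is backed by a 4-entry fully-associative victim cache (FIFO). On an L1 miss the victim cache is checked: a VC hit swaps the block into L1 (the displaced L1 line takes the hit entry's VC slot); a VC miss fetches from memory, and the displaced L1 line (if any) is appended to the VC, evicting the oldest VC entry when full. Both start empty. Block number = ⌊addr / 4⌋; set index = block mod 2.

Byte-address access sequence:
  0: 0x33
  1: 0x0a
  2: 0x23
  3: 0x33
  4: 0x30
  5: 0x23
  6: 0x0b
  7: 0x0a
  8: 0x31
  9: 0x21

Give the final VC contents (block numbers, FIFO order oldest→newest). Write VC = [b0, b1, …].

VC = [2, 12]

  [0] addr=0x33 blk=12 s=0: MISS | VC []
  [1] addr=0xa blk=2 s=0: MISS | VC [12]
  [2] addr=0x23 blk=8 s=0: MISS | VC [12, 2]
  [3] addr=0x33 blk=12 s=0: VC-HIT | VC [8, 2]
  [4] addr=0x30 blk=12 s=0: L1-HIT | VC [8, 2]
  [5] addr=0x23 blk=8 s=0: VC-HIT | VC [12, 2]
  [6] addr=0xb blk=2 s=0: VC-HIT | VC [12, 8]
  [7] addr=0xa blk=2 s=0: L1-HIT | VC [12, 8]
  [8] addr=0x31 blk=12 s=0: VC-HIT | VC [2, 8]
  [9] addr=0x21 blk=8 s=0: VC-HIT | VC [2, 12]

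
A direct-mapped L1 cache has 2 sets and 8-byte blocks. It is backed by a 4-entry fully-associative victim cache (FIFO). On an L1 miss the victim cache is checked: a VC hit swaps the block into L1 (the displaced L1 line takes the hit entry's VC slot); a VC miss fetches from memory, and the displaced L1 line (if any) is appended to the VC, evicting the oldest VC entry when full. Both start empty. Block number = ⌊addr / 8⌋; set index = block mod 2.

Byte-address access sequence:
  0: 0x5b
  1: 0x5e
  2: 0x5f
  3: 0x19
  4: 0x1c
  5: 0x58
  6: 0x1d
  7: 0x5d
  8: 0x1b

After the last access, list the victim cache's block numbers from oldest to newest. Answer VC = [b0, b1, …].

VC = [11]

0: 0x5b (blk 11, set 1) → MISS  vc=[]
1: 0x5e (blk 11, set 1) → L1-HIT  vc=[]
2: 0x5f (blk 11, set 1) → L1-HIT  vc=[]
3: 0x19 (blk 3, set 1) → MISS  vc=[11]
4: 0x1c (blk 3, set 1) → L1-HIT  vc=[11]
5: 0x58 (blk 11, set 1) → VC-HIT  vc=[3]
6: 0x1d (blk 3, set 1) → VC-HIT  vc=[11]
7: 0x5d (blk 11, set 1) → VC-HIT  vc=[3]
8: 0x1b (blk 3, set 1) → VC-HIT  vc=[11]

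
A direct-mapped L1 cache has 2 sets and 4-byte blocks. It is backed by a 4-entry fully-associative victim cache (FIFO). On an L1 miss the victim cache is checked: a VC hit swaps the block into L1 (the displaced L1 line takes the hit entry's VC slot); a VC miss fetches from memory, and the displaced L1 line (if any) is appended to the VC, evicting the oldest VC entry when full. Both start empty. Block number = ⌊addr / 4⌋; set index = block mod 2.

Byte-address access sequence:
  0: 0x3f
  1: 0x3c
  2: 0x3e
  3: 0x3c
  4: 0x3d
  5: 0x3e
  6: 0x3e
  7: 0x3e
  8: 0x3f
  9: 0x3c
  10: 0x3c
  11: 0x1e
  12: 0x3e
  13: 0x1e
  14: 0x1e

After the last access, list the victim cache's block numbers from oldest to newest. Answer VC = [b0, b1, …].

VC = [15]

  [0] addr=0x3f blk=15 s=1: MISS | VC []
  [1] addr=0x3c blk=15 s=1: L1-HIT | VC []
  [2] addr=0x3e blk=15 s=1: L1-HIT | VC []
  [3] addr=0x3c blk=15 s=1: L1-HIT | VC []
  [4] addr=0x3d blk=15 s=1: L1-HIT | VC []
  [5] addr=0x3e blk=15 s=1: L1-HIT | VC []
  [6] addr=0x3e blk=15 s=1: L1-HIT | VC []
  [7] addr=0x3e blk=15 s=1: L1-HIT | VC []
  [8] addr=0x3f blk=15 s=1: L1-HIT | VC []
  [9] addr=0x3c blk=15 s=1: L1-HIT | VC []
  [10] addr=0x3c blk=15 s=1: L1-HIT | VC []
  [11] addr=0x1e blk=7 s=1: MISS | VC [15]
  [12] addr=0x3e blk=15 s=1: VC-HIT | VC [7]
  [13] addr=0x1e blk=7 s=1: VC-HIT | VC [15]
  [14] addr=0x1e blk=7 s=1: L1-HIT | VC [15]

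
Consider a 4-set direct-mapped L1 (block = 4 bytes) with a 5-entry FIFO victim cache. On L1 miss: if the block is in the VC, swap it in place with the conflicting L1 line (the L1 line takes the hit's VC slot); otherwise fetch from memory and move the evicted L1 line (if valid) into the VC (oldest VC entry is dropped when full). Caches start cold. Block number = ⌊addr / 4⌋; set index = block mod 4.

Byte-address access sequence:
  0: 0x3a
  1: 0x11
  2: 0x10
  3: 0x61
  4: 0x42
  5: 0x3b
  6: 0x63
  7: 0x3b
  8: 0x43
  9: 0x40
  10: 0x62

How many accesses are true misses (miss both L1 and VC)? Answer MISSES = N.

MISSES = 4

0: 0x3a (blk 14, set 2) → MISS  vc=[]
1: 0x11 (blk 4, set 0) → MISS  vc=[]
2: 0x10 (blk 4, set 0) → L1-HIT  vc=[]
3: 0x61 (blk 24, set 0) → MISS  vc=[4]
4: 0x42 (blk 16, set 0) → MISS  vc=[4, 24]
5: 0x3b (blk 14, set 2) → L1-HIT  vc=[4, 24]
6: 0x63 (blk 24, set 0) → VC-HIT  vc=[4, 16]
7: 0x3b (blk 14, set 2) → L1-HIT  vc=[4, 16]
8: 0x43 (blk 16, set 0) → VC-HIT  vc=[4, 24]
9: 0x40 (blk 16, set 0) → L1-HIT  vc=[4, 24]
10: 0x62 (blk 24, set 0) → VC-HIT  vc=[4, 16]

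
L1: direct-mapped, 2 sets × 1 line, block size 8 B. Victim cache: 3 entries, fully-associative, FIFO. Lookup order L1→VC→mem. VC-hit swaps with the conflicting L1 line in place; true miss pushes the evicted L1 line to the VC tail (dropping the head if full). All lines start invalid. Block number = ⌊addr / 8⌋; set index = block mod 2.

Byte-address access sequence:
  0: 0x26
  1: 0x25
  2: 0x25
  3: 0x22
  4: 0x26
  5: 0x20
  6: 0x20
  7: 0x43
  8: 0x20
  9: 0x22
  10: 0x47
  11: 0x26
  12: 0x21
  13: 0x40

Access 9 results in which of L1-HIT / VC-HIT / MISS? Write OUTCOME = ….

0: 0x26 (blk 4, set 0) → MISS  vc=[]
1: 0x25 (blk 4, set 0) → L1-HIT  vc=[]
2: 0x25 (blk 4, set 0) → L1-HIT  vc=[]
3: 0x22 (blk 4, set 0) → L1-HIT  vc=[]
4: 0x26 (blk 4, set 0) → L1-HIT  vc=[]
5: 0x20 (blk 4, set 0) → L1-HIT  vc=[]
6: 0x20 (blk 4, set 0) → L1-HIT  vc=[]
7: 0x43 (blk 8, set 0) → MISS  vc=[4]
8: 0x20 (blk 4, set 0) → VC-HIT  vc=[8]
9: 0x22 (blk 4, set 0) → L1-HIT  vc=[8]
10: 0x47 (blk 8, set 0) → VC-HIT  vc=[4]
11: 0x26 (blk 4, set 0) → VC-HIT  vc=[8]
12: 0x21 (blk 4, set 0) → L1-HIT  vc=[8]
13: 0x40 (blk 8, set 0) → VC-HIT  vc=[4]

OUTCOME = L1-HIT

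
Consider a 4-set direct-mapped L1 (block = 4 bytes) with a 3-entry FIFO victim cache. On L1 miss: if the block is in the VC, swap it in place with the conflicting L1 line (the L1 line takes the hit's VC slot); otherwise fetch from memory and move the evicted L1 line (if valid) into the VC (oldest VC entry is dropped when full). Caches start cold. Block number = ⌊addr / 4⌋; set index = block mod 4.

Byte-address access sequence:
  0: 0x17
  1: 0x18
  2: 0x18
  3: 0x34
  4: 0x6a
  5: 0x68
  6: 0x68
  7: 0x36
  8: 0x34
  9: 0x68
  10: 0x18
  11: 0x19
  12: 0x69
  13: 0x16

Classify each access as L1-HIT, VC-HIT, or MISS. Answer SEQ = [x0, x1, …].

SEQ = [MISS, MISS, L1-HIT, MISS, MISS, L1-HIT, L1-HIT, L1-HIT, L1-HIT, L1-HIT, VC-HIT, L1-HIT, VC-HIT, VC-HIT]

#0 0x17→b5/s1 MISS; vc=[]
#1 0x18→b6/s2 MISS; vc=[]
#2 0x18→b6/s2 L1-HIT; vc=[]
#3 0x34→b13/s1 MISS; vc=[5]
#4 0x6a→b26/s2 MISS; vc=[5,6]
#5 0x68→b26/s2 L1-HIT; vc=[5,6]
#6 0x68→b26/s2 L1-HIT; vc=[5,6]
#7 0x36→b13/s1 L1-HIT; vc=[5,6]
#8 0x34→b13/s1 L1-HIT; vc=[5,6]
#9 0x68→b26/s2 L1-HIT; vc=[5,6]
#10 0x18→b6/s2 VC-HIT; vc=[5,26]
#11 0x19→b6/s2 L1-HIT; vc=[5,26]
#12 0x69→b26/s2 VC-HIT; vc=[5,6]
#13 0x16→b5/s1 VC-HIT; vc=[13,6]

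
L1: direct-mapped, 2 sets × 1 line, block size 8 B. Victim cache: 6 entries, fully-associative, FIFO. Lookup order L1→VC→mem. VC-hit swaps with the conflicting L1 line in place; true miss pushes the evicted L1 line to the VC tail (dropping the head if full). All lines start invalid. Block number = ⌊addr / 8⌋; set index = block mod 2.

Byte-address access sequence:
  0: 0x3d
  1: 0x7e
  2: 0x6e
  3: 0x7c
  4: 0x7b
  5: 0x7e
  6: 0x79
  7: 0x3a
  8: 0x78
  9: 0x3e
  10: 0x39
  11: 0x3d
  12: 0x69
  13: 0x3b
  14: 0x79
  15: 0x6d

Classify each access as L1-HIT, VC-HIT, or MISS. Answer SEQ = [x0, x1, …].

  [0] addr=0x3d blk=7 s=1: MISS | VC []
  [1] addr=0x7e blk=15 s=1: MISS | VC [7]
  [2] addr=0x6e blk=13 s=1: MISS | VC [7, 15]
  [3] addr=0x7c blk=15 s=1: VC-HIT | VC [7, 13]
  [4] addr=0x7b blk=15 s=1: L1-HIT | VC [7, 13]
  [5] addr=0x7e blk=15 s=1: L1-HIT | VC [7, 13]
  [6] addr=0x79 blk=15 s=1: L1-HIT | VC [7, 13]
  [7] addr=0x3a blk=7 s=1: VC-HIT | VC [15, 13]
  [8] addr=0x78 blk=15 s=1: VC-HIT | VC [7, 13]
  [9] addr=0x3e blk=7 s=1: VC-HIT | VC [15, 13]
  [10] addr=0x39 blk=7 s=1: L1-HIT | VC [15, 13]
  [11] addr=0x3d blk=7 s=1: L1-HIT | VC [15, 13]
  [12] addr=0x69 blk=13 s=1: VC-HIT | VC [15, 7]
  [13] addr=0x3b blk=7 s=1: VC-HIT | VC [15, 13]
  [14] addr=0x79 blk=15 s=1: VC-HIT | VC [7, 13]
  [15] addr=0x6d blk=13 s=1: VC-HIT | VC [7, 15]

SEQ = [MISS, MISS, MISS, VC-HIT, L1-HIT, L1-HIT, L1-HIT, VC-HIT, VC-HIT, VC-HIT, L1-HIT, L1-HIT, VC-HIT, VC-HIT, VC-HIT, VC-HIT]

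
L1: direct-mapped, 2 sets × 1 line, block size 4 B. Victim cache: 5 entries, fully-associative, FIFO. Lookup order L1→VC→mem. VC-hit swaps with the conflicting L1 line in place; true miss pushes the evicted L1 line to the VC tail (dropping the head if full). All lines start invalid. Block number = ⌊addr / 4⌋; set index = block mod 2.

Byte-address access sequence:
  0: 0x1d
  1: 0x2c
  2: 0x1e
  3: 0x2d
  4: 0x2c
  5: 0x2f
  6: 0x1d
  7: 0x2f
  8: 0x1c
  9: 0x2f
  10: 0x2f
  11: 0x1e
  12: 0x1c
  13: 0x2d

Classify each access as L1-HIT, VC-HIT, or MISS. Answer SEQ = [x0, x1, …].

#0 0x1d→b7/s1 MISS; vc=[]
#1 0x2c→b11/s1 MISS; vc=[7]
#2 0x1e→b7/s1 VC-HIT; vc=[11]
#3 0x2d→b11/s1 VC-HIT; vc=[7]
#4 0x2c→b11/s1 L1-HIT; vc=[7]
#5 0x2f→b11/s1 L1-HIT; vc=[7]
#6 0x1d→b7/s1 VC-HIT; vc=[11]
#7 0x2f→b11/s1 VC-HIT; vc=[7]
#8 0x1c→b7/s1 VC-HIT; vc=[11]
#9 0x2f→b11/s1 VC-HIT; vc=[7]
#10 0x2f→b11/s1 L1-HIT; vc=[7]
#11 0x1e→b7/s1 VC-HIT; vc=[11]
#12 0x1c→b7/s1 L1-HIT; vc=[11]
#13 0x2d→b11/s1 VC-HIT; vc=[7]

SEQ = [MISS, MISS, VC-HIT, VC-HIT, L1-HIT, L1-HIT, VC-HIT, VC-HIT, VC-HIT, VC-HIT, L1-HIT, VC-HIT, L1-HIT, VC-HIT]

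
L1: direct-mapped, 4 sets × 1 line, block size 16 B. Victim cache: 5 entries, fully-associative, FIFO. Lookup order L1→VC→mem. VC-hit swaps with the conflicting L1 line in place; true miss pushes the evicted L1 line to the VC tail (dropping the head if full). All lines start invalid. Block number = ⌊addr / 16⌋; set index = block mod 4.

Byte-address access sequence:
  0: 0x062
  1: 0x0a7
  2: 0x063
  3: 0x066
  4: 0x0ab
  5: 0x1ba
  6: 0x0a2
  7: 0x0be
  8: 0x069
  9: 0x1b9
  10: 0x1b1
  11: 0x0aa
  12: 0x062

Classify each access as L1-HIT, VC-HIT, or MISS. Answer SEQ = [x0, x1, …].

  [0] addr=0x62 blk=6 s=2: MISS | VC []
  [1] addr=0xa7 blk=10 s=2: MISS | VC [6]
  [2] addr=0x63 blk=6 s=2: VC-HIT | VC [10]
  [3] addr=0x66 blk=6 s=2: L1-HIT | VC [10]
  [4] addr=0xab blk=10 s=2: VC-HIT | VC [6]
  [5] addr=0x1ba blk=27 s=3: MISS | VC [6]
  [6] addr=0xa2 blk=10 s=2: L1-HIT | VC [6]
  [7] addr=0xbe blk=11 s=3: MISS | VC [6, 27]
  [8] addr=0x69 blk=6 s=2: VC-HIT | VC [10, 27]
  [9] addr=0x1b9 blk=27 s=3: VC-HIT | VC [10, 11]
  [10] addr=0x1b1 blk=27 s=3: L1-HIT | VC [10, 11]
  [11] addr=0xaa blk=10 s=2: VC-HIT | VC [6, 11]
  [12] addr=0x62 blk=6 s=2: VC-HIT | VC [10, 11]

SEQ = [MISS, MISS, VC-HIT, L1-HIT, VC-HIT, MISS, L1-HIT, MISS, VC-HIT, VC-HIT, L1-HIT, VC-HIT, VC-HIT]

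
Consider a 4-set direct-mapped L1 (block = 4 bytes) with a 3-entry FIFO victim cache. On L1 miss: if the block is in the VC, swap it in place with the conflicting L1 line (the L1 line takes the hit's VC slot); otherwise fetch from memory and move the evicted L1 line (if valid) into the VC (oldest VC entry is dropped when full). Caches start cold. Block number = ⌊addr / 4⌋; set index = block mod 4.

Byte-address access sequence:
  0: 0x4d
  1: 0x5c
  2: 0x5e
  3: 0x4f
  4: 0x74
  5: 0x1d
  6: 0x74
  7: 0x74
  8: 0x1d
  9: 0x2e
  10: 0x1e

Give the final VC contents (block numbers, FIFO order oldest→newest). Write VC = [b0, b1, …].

#0 0x4d→b19/s3 MISS; vc=[]
#1 0x5c→b23/s3 MISS; vc=[19]
#2 0x5e→b23/s3 L1-HIT; vc=[19]
#3 0x4f→b19/s3 VC-HIT; vc=[23]
#4 0x74→b29/s1 MISS; vc=[23]
#5 0x1d→b7/s3 MISS; vc=[23,19]
#6 0x74→b29/s1 L1-HIT; vc=[23,19]
#7 0x74→b29/s1 L1-HIT; vc=[23,19]
#8 0x1d→b7/s3 L1-HIT; vc=[23,19]
#9 0x2e→b11/s3 MISS; vc=[23,19,7]
#10 0x1e→b7/s3 VC-HIT; vc=[23,19,11]

VC = [23, 19, 11]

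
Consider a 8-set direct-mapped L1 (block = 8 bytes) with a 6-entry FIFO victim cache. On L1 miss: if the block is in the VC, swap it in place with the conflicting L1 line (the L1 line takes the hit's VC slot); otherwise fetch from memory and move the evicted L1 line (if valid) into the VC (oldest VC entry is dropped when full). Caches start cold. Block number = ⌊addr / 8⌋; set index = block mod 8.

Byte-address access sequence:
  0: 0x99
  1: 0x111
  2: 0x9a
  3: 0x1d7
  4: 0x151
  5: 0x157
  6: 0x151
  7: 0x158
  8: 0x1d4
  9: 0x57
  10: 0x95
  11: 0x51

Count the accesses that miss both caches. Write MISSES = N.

0: 0x99 (blk 19, set 3) → MISS  vc=[]
1: 0x111 (blk 34, set 2) → MISS  vc=[]
2: 0x9a (blk 19, set 3) → L1-HIT  vc=[]
3: 0x1d7 (blk 58, set 2) → MISS  vc=[34]
4: 0x151 (blk 42, set 2) → MISS  vc=[34, 58]
5: 0x157 (blk 42, set 2) → L1-HIT  vc=[34, 58]
6: 0x151 (blk 42, set 2) → L1-HIT  vc=[34, 58]
7: 0x158 (blk 43, set 3) → MISS  vc=[34, 58, 19]
8: 0x1d4 (blk 58, set 2) → VC-HIT  vc=[34, 42, 19]
9: 0x57 (blk 10, set 2) → MISS  vc=[34, 42, 19, 58]
10: 0x95 (blk 18, set 2) → MISS  vc=[34, 42, 19, 58, 10]
11: 0x51 (blk 10, set 2) → VC-HIT  vc=[34, 42, 19, 58, 18]

MISSES = 7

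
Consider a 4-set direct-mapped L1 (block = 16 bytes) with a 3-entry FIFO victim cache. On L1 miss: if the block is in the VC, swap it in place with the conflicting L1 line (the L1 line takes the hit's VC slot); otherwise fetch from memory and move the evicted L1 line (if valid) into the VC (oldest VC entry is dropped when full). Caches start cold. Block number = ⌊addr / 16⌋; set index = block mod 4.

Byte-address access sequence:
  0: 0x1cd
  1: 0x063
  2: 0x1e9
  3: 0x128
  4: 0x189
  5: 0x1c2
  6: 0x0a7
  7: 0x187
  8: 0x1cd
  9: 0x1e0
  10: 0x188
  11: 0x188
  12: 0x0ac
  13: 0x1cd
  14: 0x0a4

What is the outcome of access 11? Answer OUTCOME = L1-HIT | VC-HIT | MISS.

  [0] addr=0x1cd blk=28 s=0: MISS | VC []
  [1] addr=0x63 blk=6 s=2: MISS | VC []
  [2] addr=0x1e9 blk=30 s=2: MISS | VC [6]
  [3] addr=0x128 blk=18 s=2: MISS | VC [6, 30]
  [4] addr=0x189 blk=24 s=0: MISS | VC [6, 30, 28]
  [5] addr=0x1c2 blk=28 s=0: VC-HIT | VC [6, 30, 24]
  [6] addr=0xa7 blk=10 s=2: MISS | VC [30, 24, 18]
  [7] addr=0x187 blk=24 s=0: VC-HIT | VC [30, 28, 18]
  [8] addr=0x1cd blk=28 s=0: VC-HIT | VC [30, 24, 18]
  [9] addr=0x1e0 blk=30 s=2: VC-HIT | VC [10, 24, 18]
  [10] addr=0x188 blk=24 s=0: VC-HIT | VC [10, 28, 18]
  [11] addr=0x188 blk=24 s=0: L1-HIT | VC [10, 28, 18]
  [12] addr=0xac blk=10 s=2: VC-HIT | VC [30, 28, 18]
  [13] addr=0x1cd blk=28 s=0: VC-HIT | VC [30, 24, 18]
  [14] addr=0xa4 blk=10 s=2: L1-HIT | VC [30, 24, 18]

OUTCOME = L1-HIT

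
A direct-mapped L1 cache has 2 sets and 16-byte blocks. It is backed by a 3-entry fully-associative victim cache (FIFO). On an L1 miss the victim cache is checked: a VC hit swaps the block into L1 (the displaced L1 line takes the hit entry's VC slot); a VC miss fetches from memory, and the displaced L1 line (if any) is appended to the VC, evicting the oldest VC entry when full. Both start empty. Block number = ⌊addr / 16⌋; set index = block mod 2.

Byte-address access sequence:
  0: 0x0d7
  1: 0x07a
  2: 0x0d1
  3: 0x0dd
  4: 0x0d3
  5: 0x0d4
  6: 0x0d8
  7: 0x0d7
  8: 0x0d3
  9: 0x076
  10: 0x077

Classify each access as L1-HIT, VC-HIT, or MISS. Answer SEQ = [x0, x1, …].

SEQ = [MISS, MISS, VC-HIT, L1-HIT, L1-HIT, L1-HIT, L1-HIT, L1-HIT, L1-HIT, VC-HIT, L1-HIT]

#0 0xd7→b13/s1 MISS; vc=[]
#1 0x7a→b7/s1 MISS; vc=[13]
#2 0xd1→b13/s1 VC-HIT; vc=[7]
#3 0xdd→b13/s1 L1-HIT; vc=[7]
#4 0xd3→b13/s1 L1-HIT; vc=[7]
#5 0xd4→b13/s1 L1-HIT; vc=[7]
#6 0xd8→b13/s1 L1-HIT; vc=[7]
#7 0xd7→b13/s1 L1-HIT; vc=[7]
#8 0xd3→b13/s1 L1-HIT; vc=[7]
#9 0x76→b7/s1 VC-HIT; vc=[13]
#10 0x77→b7/s1 L1-HIT; vc=[13]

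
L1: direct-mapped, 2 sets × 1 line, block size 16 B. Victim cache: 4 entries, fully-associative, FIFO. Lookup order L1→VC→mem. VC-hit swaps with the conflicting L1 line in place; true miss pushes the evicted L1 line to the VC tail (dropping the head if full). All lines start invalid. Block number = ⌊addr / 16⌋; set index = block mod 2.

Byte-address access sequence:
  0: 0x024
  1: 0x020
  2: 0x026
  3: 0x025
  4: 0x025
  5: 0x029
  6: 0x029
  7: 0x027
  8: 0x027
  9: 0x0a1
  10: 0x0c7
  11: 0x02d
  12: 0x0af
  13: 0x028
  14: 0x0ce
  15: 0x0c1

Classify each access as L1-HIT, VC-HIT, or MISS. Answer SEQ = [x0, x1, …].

SEQ = [MISS, L1-HIT, L1-HIT, L1-HIT, L1-HIT, L1-HIT, L1-HIT, L1-HIT, L1-HIT, MISS, MISS, VC-HIT, VC-HIT, VC-HIT, VC-HIT, L1-HIT]

0: 0x24 (blk 2, set 0) → MISS  vc=[]
1: 0x20 (blk 2, set 0) → L1-HIT  vc=[]
2: 0x26 (blk 2, set 0) → L1-HIT  vc=[]
3: 0x25 (blk 2, set 0) → L1-HIT  vc=[]
4: 0x25 (blk 2, set 0) → L1-HIT  vc=[]
5: 0x29 (blk 2, set 0) → L1-HIT  vc=[]
6: 0x29 (blk 2, set 0) → L1-HIT  vc=[]
7: 0x27 (blk 2, set 0) → L1-HIT  vc=[]
8: 0x27 (blk 2, set 0) → L1-HIT  vc=[]
9: 0xa1 (blk 10, set 0) → MISS  vc=[2]
10: 0xc7 (blk 12, set 0) → MISS  vc=[2, 10]
11: 0x2d (blk 2, set 0) → VC-HIT  vc=[12, 10]
12: 0xaf (blk 10, set 0) → VC-HIT  vc=[12, 2]
13: 0x28 (blk 2, set 0) → VC-HIT  vc=[12, 10]
14: 0xce (blk 12, set 0) → VC-HIT  vc=[2, 10]
15: 0xc1 (blk 12, set 0) → L1-HIT  vc=[2, 10]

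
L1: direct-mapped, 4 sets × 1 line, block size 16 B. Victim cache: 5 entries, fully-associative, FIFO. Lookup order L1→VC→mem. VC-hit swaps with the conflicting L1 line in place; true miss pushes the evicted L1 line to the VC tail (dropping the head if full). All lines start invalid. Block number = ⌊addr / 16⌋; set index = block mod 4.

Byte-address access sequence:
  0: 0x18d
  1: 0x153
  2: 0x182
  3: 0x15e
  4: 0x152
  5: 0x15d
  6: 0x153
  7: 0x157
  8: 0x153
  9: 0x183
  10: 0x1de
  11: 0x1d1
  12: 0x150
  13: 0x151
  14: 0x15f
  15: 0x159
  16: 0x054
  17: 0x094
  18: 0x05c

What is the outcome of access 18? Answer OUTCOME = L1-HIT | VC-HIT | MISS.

OUTCOME = VC-HIT

  [0] addr=0x18d blk=24 s=0: MISS | VC []
  [1] addr=0x153 blk=21 s=1: MISS | VC []
  [2] addr=0x182 blk=24 s=0: L1-HIT | VC []
  [3] addr=0x15e blk=21 s=1: L1-HIT | VC []
  [4] addr=0x152 blk=21 s=1: L1-HIT | VC []
  [5] addr=0x15d blk=21 s=1: L1-HIT | VC []
  [6] addr=0x153 blk=21 s=1: L1-HIT | VC []
  [7] addr=0x157 blk=21 s=1: L1-HIT | VC []
  [8] addr=0x153 blk=21 s=1: L1-HIT | VC []
  [9] addr=0x183 blk=24 s=0: L1-HIT | VC []
  [10] addr=0x1de blk=29 s=1: MISS | VC [21]
  [11] addr=0x1d1 blk=29 s=1: L1-HIT | VC [21]
  [12] addr=0x150 blk=21 s=1: VC-HIT | VC [29]
  [13] addr=0x151 blk=21 s=1: L1-HIT | VC [29]
  [14] addr=0x15f blk=21 s=1: L1-HIT | VC [29]
  [15] addr=0x159 blk=21 s=1: L1-HIT | VC [29]
  [16] addr=0x54 blk=5 s=1: MISS | VC [29, 21]
  [17] addr=0x94 blk=9 s=1: MISS | VC [29, 21, 5]
  [18] addr=0x5c blk=5 s=1: VC-HIT | VC [29, 21, 9]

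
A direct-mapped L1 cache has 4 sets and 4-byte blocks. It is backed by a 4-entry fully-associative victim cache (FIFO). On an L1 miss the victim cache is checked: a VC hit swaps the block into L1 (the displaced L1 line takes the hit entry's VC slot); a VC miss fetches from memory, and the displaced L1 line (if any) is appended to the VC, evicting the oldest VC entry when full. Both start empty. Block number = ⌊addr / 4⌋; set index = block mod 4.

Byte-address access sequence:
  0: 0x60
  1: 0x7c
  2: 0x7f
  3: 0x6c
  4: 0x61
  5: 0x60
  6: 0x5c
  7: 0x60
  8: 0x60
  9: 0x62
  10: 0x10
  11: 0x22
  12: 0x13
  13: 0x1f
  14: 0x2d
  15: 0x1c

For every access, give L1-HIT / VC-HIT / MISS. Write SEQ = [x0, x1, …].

SEQ = [MISS, MISS, L1-HIT, MISS, L1-HIT, L1-HIT, MISS, L1-HIT, L1-HIT, L1-HIT, MISS, MISS, VC-HIT, MISS, MISS, VC-HIT]

#0 0x60→b24/s0 MISS; vc=[]
#1 0x7c→b31/s3 MISS; vc=[]
#2 0x7f→b31/s3 L1-HIT; vc=[]
#3 0x6c→b27/s3 MISS; vc=[31]
#4 0x61→b24/s0 L1-HIT; vc=[31]
#5 0x60→b24/s0 L1-HIT; vc=[31]
#6 0x5c→b23/s3 MISS; vc=[31,27]
#7 0x60→b24/s0 L1-HIT; vc=[31,27]
#8 0x60→b24/s0 L1-HIT; vc=[31,27]
#9 0x62→b24/s0 L1-HIT; vc=[31,27]
#10 0x10→b4/s0 MISS; vc=[31,27,24]
#11 0x22→b8/s0 MISS; vc=[31,27,24,4]
#12 0x13→b4/s0 VC-HIT; vc=[31,27,24,8]
#13 0x1f→b7/s3 MISS; vc=[27,24,8,23]
#14 0x2d→b11/s3 MISS; vc=[24,8,23,7]
#15 0x1c→b7/s3 VC-HIT; vc=[24,8,23,11]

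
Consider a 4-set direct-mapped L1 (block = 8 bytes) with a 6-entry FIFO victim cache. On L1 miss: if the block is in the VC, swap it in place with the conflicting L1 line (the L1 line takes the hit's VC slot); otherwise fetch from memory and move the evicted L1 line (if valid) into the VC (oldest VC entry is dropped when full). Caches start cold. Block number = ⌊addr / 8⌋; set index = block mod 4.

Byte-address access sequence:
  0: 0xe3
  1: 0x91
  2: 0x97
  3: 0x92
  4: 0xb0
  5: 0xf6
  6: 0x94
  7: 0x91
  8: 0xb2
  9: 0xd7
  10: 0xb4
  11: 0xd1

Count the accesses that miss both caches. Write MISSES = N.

0: 0xe3 (blk 28, set 0) → MISS  vc=[]
1: 0x91 (blk 18, set 2) → MISS  vc=[]
2: 0x97 (blk 18, set 2) → L1-HIT  vc=[]
3: 0x92 (blk 18, set 2) → L1-HIT  vc=[]
4: 0xb0 (blk 22, set 2) → MISS  vc=[18]
5: 0xf6 (blk 30, set 2) → MISS  vc=[18, 22]
6: 0x94 (blk 18, set 2) → VC-HIT  vc=[30, 22]
7: 0x91 (blk 18, set 2) → L1-HIT  vc=[30, 22]
8: 0xb2 (blk 22, set 2) → VC-HIT  vc=[30, 18]
9: 0xd7 (blk 26, set 2) → MISS  vc=[30, 18, 22]
10: 0xb4 (blk 22, set 2) → VC-HIT  vc=[30, 18, 26]
11: 0xd1 (blk 26, set 2) → VC-HIT  vc=[30, 18, 22]

MISSES = 5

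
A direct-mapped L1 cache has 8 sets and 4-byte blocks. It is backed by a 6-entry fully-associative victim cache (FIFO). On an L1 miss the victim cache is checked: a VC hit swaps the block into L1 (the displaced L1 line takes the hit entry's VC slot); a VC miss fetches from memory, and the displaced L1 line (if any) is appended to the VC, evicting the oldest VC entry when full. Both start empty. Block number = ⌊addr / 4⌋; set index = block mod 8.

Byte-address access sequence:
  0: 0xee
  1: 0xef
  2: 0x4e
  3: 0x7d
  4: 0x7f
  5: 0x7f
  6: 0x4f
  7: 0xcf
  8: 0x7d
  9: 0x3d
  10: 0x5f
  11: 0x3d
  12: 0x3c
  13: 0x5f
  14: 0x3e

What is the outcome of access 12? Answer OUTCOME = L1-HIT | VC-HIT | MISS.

0: 0xee (blk 59, set 3) → MISS  vc=[]
1: 0xef (blk 59, set 3) → L1-HIT  vc=[]
2: 0x4e (blk 19, set 3) → MISS  vc=[59]
3: 0x7d (blk 31, set 7) → MISS  vc=[59]
4: 0x7f (blk 31, set 7) → L1-HIT  vc=[59]
5: 0x7f (blk 31, set 7) → L1-HIT  vc=[59]
6: 0x4f (blk 19, set 3) → L1-HIT  vc=[59]
7: 0xcf (blk 51, set 3) → MISS  vc=[59, 19]
8: 0x7d (blk 31, set 7) → L1-HIT  vc=[59, 19]
9: 0x3d (blk 15, set 7) → MISS  vc=[59, 19, 31]
10: 0x5f (blk 23, set 7) → MISS  vc=[59, 19, 31, 15]
11: 0x3d (blk 15, set 7) → VC-HIT  vc=[59, 19, 31, 23]
12: 0x3c (blk 15, set 7) → L1-HIT  vc=[59, 19, 31, 23]
13: 0x5f (blk 23, set 7) → VC-HIT  vc=[59, 19, 31, 15]
14: 0x3e (blk 15, set 7) → VC-HIT  vc=[59, 19, 31, 23]

OUTCOME = L1-HIT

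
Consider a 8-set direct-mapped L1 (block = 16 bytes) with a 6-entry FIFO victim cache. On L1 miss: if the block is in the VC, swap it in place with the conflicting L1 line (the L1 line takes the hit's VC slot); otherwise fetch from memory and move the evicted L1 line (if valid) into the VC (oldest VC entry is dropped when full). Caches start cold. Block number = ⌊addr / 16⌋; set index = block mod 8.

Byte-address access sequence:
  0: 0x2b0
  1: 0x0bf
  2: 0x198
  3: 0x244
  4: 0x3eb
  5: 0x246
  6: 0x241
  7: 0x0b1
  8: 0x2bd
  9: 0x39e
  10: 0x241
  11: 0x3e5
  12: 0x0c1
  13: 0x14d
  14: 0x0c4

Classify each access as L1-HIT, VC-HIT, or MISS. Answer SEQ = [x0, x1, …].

0: 0x2b0 (blk 43, set 3) → MISS  vc=[]
1: 0xbf (blk 11, set 3) → MISS  vc=[43]
2: 0x198 (blk 25, set 1) → MISS  vc=[43]
3: 0x244 (blk 36, set 4) → MISS  vc=[43]
4: 0x3eb (blk 62, set 6) → MISS  vc=[43]
5: 0x246 (blk 36, set 4) → L1-HIT  vc=[43]
6: 0x241 (blk 36, set 4) → L1-HIT  vc=[43]
7: 0xb1 (blk 11, set 3) → L1-HIT  vc=[43]
8: 0x2bd (blk 43, set 3) → VC-HIT  vc=[11]
9: 0x39e (blk 57, set 1) → MISS  vc=[11, 25]
10: 0x241 (blk 36, set 4) → L1-HIT  vc=[11, 25]
11: 0x3e5 (blk 62, set 6) → L1-HIT  vc=[11, 25]
12: 0xc1 (blk 12, set 4) → MISS  vc=[11, 25, 36]
13: 0x14d (blk 20, set 4) → MISS  vc=[11, 25, 36, 12]
14: 0xc4 (blk 12, set 4) → VC-HIT  vc=[11, 25, 36, 20]

SEQ = [MISS, MISS, MISS, MISS, MISS, L1-HIT, L1-HIT, L1-HIT, VC-HIT, MISS, L1-HIT, L1-HIT, MISS, MISS, VC-HIT]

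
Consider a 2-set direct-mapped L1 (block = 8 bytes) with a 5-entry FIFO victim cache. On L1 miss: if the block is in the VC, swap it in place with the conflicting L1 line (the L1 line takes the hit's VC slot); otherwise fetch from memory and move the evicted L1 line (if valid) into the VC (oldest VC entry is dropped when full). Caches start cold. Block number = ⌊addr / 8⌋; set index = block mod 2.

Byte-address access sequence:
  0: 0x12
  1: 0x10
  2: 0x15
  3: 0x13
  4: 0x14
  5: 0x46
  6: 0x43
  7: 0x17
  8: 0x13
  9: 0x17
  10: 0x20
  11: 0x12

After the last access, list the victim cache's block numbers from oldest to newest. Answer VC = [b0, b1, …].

VC = [8, 4]

0: 0x12 (blk 2, set 0) → MISS  vc=[]
1: 0x10 (blk 2, set 0) → L1-HIT  vc=[]
2: 0x15 (blk 2, set 0) → L1-HIT  vc=[]
3: 0x13 (blk 2, set 0) → L1-HIT  vc=[]
4: 0x14 (blk 2, set 0) → L1-HIT  vc=[]
5: 0x46 (blk 8, set 0) → MISS  vc=[2]
6: 0x43 (blk 8, set 0) → L1-HIT  vc=[2]
7: 0x17 (blk 2, set 0) → VC-HIT  vc=[8]
8: 0x13 (blk 2, set 0) → L1-HIT  vc=[8]
9: 0x17 (blk 2, set 0) → L1-HIT  vc=[8]
10: 0x20 (blk 4, set 0) → MISS  vc=[8, 2]
11: 0x12 (blk 2, set 0) → VC-HIT  vc=[8, 4]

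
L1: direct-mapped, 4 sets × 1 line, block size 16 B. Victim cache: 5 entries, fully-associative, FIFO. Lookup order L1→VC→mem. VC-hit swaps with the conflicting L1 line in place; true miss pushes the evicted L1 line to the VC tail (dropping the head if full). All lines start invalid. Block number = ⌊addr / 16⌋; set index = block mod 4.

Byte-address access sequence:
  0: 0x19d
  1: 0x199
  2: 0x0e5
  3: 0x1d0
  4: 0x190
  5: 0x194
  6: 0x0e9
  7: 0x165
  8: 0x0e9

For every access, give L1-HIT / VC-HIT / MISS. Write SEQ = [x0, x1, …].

SEQ = [MISS, L1-HIT, MISS, MISS, VC-HIT, L1-HIT, L1-HIT, MISS, VC-HIT]

#0 0x19d→b25/s1 MISS; vc=[]
#1 0x199→b25/s1 L1-HIT; vc=[]
#2 0xe5→b14/s2 MISS; vc=[]
#3 0x1d0→b29/s1 MISS; vc=[25]
#4 0x190→b25/s1 VC-HIT; vc=[29]
#5 0x194→b25/s1 L1-HIT; vc=[29]
#6 0xe9→b14/s2 L1-HIT; vc=[29]
#7 0x165→b22/s2 MISS; vc=[29,14]
#8 0xe9→b14/s2 VC-HIT; vc=[29,22]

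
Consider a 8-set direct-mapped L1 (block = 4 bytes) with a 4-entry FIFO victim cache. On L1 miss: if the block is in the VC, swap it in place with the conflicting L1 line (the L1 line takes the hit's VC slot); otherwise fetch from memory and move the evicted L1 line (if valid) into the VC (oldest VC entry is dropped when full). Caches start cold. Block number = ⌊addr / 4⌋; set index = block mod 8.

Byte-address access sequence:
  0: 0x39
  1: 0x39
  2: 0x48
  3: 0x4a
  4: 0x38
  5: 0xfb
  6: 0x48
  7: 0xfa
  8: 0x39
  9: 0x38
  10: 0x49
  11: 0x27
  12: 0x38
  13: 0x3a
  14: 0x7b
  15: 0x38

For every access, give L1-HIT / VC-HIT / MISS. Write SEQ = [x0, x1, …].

0: 0x39 (blk 14, set 6) → MISS  vc=[]
1: 0x39 (blk 14, set 6) → L1-HIT  vc=[]
2: 0x48 (blk 18, set 2) → MISS  vc=[]
3: 0x4a (blk 18, set 2) → L1-HIT  vc=[]
4: 0x38 (blk 14, set 6) → L1-HIT  vc=[]
5: 0xfb (blk 62, set 6) → MISS  vc=[14]
6: 0x48 (blk 18, set 2) → L1-HIT  vc=[14]
7: 0xfa (blk 62, set 6) → L1-HIT  vc=[14]
8: 0x39 (blk 14, set 6) → VC-HIT  vc=[62]
9: 0x38 (blk 14, set 6) → L1-HIT  vc=[62]
10: 0x49 (blk 18, set 2) → L1-HIT  vc=[62]
11: 0x27 (blk 9, set 1) → MISS  vc=[62]
12: 0x38 (blk 14, set 6) → L1-HIT  vc=[62]
13: 0x3a (blk 14, set 6) → L1-HIT  vc=[62]
14: 0x7b (blk 30, set 6) → MISS  vc=[62, 14]
15: 0x38 (blk 14, set 6) → VC-HIT  vc=[62, 30]

SEQ = [MISS, L1-HIT, MISS, L1-HIT, L1-HIT, MISS, L1-HIT, L1-HIT, VC-HIT, L1-HIT, L1-HIT, MISS, L1-HIT, L1-HIT, MISS, VC-HIT]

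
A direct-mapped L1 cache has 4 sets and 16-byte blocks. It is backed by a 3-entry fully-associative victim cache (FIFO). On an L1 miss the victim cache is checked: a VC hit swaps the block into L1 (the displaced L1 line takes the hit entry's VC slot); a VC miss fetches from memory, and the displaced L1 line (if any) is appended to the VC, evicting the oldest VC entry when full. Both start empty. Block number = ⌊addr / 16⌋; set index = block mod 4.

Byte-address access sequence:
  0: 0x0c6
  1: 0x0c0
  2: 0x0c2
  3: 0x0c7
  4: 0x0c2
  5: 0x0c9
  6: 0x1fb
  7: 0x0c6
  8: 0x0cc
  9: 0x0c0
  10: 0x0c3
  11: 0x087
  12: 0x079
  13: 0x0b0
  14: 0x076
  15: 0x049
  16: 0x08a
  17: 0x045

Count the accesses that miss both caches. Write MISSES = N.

#0 0xc6→b12/s0 MISS; vc=[]
#1 0xc0→b12/s0 L1-HIT; vc=[]
#2 0xc2→b12/s0 L1-HIT; vc=[]
#3 0xc7→b12/s0 L1-HIT; vc=[]
#4 0xc2→b12/s0 L1-HIT; vc=[]
#5 0xc9→b12/s0 L1-HIT; vc=[]
#6 0x1fb→b31/s3 MISS; vc=[]
#7 0xc6→b12/s0 L1-HIT; vc=[]
#8 0xcc→b12/s0 L1-HIT; vc=[]
#9 0xc0→b12/s0 L1-HIT; vc=[]
#10 0xc3→b12/s0 L1-HIT; vc=[]
#11 0x87→b8/s0 MISS; vc=[12]
#12 0x79→b7/s3 MISS; vc=[12,31]
#13 0xb0→b11/s3 MISS; vc=[12,31,7]
#14 0x76→b7/s3 VC-HIT; vc=[12,31,11]
#15 0x49→b4/s0 MISS; vc=[31,11,8]
#16 0x8a→b8/s0 VC-HIT; vc=[31,11,4]
#17 0x45→b4/s0 VC-HIT; vc=[31,11,8]

MISSES = 6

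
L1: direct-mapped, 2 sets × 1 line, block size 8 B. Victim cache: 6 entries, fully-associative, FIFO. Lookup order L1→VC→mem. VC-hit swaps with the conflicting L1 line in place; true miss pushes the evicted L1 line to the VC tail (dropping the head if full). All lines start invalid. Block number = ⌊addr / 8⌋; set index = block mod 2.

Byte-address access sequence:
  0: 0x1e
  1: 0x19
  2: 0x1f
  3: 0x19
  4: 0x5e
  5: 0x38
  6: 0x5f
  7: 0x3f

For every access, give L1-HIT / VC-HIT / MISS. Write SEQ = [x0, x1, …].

SEQ = [MISS, L1-HIT, L1-HIT, L1-HIT, MISS, MISS, VC-HIT, VC-HIT]

  [0] addr=0x1e blk=3 s=1: MISS | VC []
  [1] addr=0x19 blk=3 s=1: L1-HIT | VC []
  [2] addr=0x1f blk=3 s=1: L1-HIT | VC []
  [3] addr=0x19 blk=3 s=1: L1-HIT | VC []
  [4] addr=0x5e blk=11 s=1: MISS | VC [3]
  [5] addr=0x38 blk=7 s=1: MISS | VC [3, 11]
  [6] addr=0x5f blk=11 s=1: VC-HIT | VC [3, 7]
  [7] addr=0x3f blk=7 s=1: VC-HIT | VC [3, 11]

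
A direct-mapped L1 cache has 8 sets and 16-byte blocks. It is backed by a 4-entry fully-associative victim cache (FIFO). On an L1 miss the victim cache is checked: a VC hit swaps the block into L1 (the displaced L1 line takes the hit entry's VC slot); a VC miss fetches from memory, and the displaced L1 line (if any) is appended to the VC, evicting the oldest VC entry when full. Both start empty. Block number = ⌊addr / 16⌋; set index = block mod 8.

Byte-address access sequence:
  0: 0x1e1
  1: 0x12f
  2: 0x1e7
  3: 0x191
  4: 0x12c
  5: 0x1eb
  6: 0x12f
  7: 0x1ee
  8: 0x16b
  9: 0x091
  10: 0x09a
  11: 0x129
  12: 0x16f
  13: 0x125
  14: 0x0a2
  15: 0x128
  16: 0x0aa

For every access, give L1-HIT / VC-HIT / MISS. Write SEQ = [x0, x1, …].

SEQ = [MISS, MISS, L1-HIT, MISS, L1-HIT, L1-HIT, L1-HIT, L1-HIT, MISS, MISS, L1-HIT, L1-HIT, L1-HIT, L1-HIT, MISS, VC-HIT, VC-HIT]

#0 0x1e1→b30/s6 MISS; vc=[]
#1 0x12f→b18/s2 MISS; vc=[]
#2 0x1e7→b30/s6 L1-HIT; vc=[]
#3 0x191→b25/s1 MISS; vc=[]
#4 0x12c→b18/s2 L1-HIT; vc=[]
#5 0x1eb→b30/s6 L1-HIT; vc=[]
#6 0x12f→b18/s2 L1-HIT; vc=[]
#7 0x1ee→b30/s6 L1-HIT; vc=[]
#8 0x16b→b22/s6 MISS; vc=[30]
#9 0x91→b9/s1 MISS; vc=[30,25]
#10 0x9a→b9/s1 L1-HIT; vc=[30,25]
#11 0x129→b18/s2 L1-HIT; vc=[30,25]
#12 0x16f→b22/s6 L1-HIT; vc=[30,25]
#13 0x125→b18/s2 L1-HIT; vc=[30,25]
#14 0xa2→b10/s2 MISS; vc=[30,25,18]
#15 0x128→b18/s2 VC-HIT; vc=[30,25,10]
#16 0xaa→b10/s2 VC-HIT; vc=[30,25,18]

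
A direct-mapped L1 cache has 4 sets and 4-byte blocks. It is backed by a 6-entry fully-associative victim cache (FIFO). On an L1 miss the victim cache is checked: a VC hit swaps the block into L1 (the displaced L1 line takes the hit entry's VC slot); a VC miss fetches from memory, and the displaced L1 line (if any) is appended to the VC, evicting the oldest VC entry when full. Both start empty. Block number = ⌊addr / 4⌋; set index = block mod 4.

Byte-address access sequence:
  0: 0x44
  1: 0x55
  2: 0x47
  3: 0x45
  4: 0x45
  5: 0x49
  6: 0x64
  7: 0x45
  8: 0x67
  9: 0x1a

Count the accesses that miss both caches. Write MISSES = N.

MISSES = 5

#0 0x44→b17/s1 MISS; vc=[]
#1 0x55→b21/s1 MISS; vc=[17]
#2 0x47→b17/s1 VC-HIT; vc=[21]
#3 0x45→b17/s1 L1-HIT; vc=[21]
#4 0x45→b17/s1 L1-HIT; vc=[21]
#5 0x49→b18/s2 MISS; vc=[21]
#6 0x64→b25/s1 MISS; vc=[21,17]
#7 0x45→b17/s1 VC-HIT; vc=[21,25]
#8 0x67→b25/s1 VC-HIT; vc=[21,17]
#9 0x1a→b6/s2 MISS; vc=[21,17,18]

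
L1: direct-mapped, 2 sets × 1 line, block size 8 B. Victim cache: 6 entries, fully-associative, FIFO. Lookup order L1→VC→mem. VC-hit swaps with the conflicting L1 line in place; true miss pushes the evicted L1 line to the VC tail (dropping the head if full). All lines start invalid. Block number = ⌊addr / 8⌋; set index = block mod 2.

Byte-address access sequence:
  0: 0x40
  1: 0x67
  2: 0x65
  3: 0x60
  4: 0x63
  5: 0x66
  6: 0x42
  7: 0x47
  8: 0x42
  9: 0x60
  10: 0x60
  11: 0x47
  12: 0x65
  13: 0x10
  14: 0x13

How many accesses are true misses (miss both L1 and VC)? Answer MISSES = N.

  [0] addr=0x40 blk=8 s=0: MISS | VC []
  [1] addr=0x67 blk=12 s=0: MISS | VC [8]
  [2] addr=0x65 blk=12 s=0: L1-HIT | VC [8]
  [3] addr=0x60 blk=12 s=0: L1-HIT | VC [8]
  [4] addr=0x63 blk=12 s=0: L1-HIT | VC [8]
  [5] addr=0x66 blk=12 s=0: L1-HIT | VC [8]
  [6] addr=0x42 blk=8 s=0: VC-HIT | VC [12]
  [7] addr=0x47 blk=8 s=0: L1-HIT | VC [12]
  [8] addr=0x42 blk=8 s=0: L1-HIT | VC [12]
  [9] addr=0x60 blk=12 s=0: VC-HIT | VC [8]
  [10] addr=0x60 blk=12 s=0: L1-HIT | VC [8]
  [11] addr=0x47 blk=8 s=0: VC-HIT | VC [12]
  [12] addr=0x65 blk=12 s=0: VC-HIT | VC [8]
  [13] addr=0x10 blk=2 s=0: MISS | VC [8, 12]
  [14] addr=0x13 blk=2 s=0: L1-HIT | VC [8, 12]

MISSES = 3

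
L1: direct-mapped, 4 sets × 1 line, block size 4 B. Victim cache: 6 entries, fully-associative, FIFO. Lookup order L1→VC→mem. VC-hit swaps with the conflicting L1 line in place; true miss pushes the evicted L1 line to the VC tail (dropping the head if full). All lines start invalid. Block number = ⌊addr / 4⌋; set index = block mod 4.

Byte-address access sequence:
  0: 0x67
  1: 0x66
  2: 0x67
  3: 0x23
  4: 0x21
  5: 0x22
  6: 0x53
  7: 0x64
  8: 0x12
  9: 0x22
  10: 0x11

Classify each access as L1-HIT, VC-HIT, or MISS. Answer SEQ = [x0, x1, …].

SEQ = [MISS, L1-HIT, L1-HIT, MISS, L1-HIT, L1-HIT, MISS, L1-HIT, MISS, VC-HIT, VC-HIT]

  [0] addr=0x67 blk=25 s=1: MISS | VC []
  [1] addr=0x66 blk=25 s=1: L1-HIT | VC []
  [2] addr=0x67 blk=25 s=1: L1-HIT | VC []
  [3] addr=0x23 blk=8 s=0: MISS | VC []
  [4] addr=0x21 blk=8 s=0: L1-HIT | VC []
  [5] addr=0x22 blk=8 s=0: L1-HIT | VC []
  [6] addr=0x53 blk=20 s=0: MISS | VC [8]
  [7] addr=0x64 blk=25 s=1: L1-HIT | VC [8]
  [8] addr=0x12 blk=4 s=0: MISS | VC [8, 20]
  [9] addr=0x22 blk=8 s=0: VC-HIT | VC [4, 20]
  [10] addr=0x11 blk=4 s=0: VC-HIT | VC [8, 20]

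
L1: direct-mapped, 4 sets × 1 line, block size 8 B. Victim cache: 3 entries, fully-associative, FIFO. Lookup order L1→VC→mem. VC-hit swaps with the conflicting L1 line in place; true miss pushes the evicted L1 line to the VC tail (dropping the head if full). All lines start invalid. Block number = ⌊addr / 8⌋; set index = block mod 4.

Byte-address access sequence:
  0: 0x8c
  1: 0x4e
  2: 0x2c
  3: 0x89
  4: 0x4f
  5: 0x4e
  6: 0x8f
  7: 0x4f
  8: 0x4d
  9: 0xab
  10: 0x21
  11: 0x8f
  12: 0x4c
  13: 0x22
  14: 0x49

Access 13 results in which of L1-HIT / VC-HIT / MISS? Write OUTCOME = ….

  [0] addr=0x8c blk=17 s=1: MISS | VC []
  [1] addr=0x4e blk=9 s=1: MISS | VC [17]
  [2] addr=0x2c blk=5 s=1: MISS | VC [17, 9]
  [3] addr=0x89 blk=17 s=1: VC-HIT | VC [5, 9]
  [4] addr=0x4f blk=9 s=1: VC-HIT | VC [5, 17]
  [5] addr=0x4e blk=9 s=1: L1-HIT | VC [5, 17]
  [6] addr=0x8f blk=17 s=1: VC-HIT | VC [5, 9]
  [7] addr=0x4f blk=9 s=1: VC-HIT | VC [5, 17]
  [8] addr=0x4d blk=9 s=1: L1-HIT | VC [5, 17]
  [9] addr=0xab blk=21 s=1: MISS | VC [5, 17, 9]
  [10] addr=0x21 blk=4 s=0: MISS | VC [5, 17, 9]
  [11] addr=0x8f blk=17 s=1: VC-HIT | VC [5, 21, 9]
  [12] addr=0x4c blk=9 s=1: VC-HIT | VC [5, 21, 17]
  [13] addr=0x22 blk=4 s=0: L1-HIT | VC [5, 21, 17]
  [14] addr=0x49 blk=9 s=1: L1-HIT | VC [5, 21, 17]

OUTCOME = L1-HIT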